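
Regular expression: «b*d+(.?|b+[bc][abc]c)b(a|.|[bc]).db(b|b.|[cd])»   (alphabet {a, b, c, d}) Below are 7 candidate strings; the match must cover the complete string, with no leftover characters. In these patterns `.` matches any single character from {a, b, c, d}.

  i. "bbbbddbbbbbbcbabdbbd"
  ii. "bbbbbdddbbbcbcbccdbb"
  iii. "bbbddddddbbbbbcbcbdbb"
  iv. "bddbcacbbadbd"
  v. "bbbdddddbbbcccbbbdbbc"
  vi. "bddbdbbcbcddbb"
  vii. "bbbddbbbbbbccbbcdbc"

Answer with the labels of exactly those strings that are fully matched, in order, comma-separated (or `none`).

i → match
ii → match
iii → match
iv → match
v → match
vi → no match
vii → match

i, ii, iii, iv, v, vii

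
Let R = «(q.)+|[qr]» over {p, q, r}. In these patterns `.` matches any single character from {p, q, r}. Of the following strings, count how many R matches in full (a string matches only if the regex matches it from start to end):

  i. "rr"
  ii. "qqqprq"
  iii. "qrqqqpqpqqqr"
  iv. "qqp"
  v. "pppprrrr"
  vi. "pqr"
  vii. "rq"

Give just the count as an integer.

1

i → no match
ii → no match
iii → match
iv → no match
v → no match
vi → no match
vii → no match
Total matched: 1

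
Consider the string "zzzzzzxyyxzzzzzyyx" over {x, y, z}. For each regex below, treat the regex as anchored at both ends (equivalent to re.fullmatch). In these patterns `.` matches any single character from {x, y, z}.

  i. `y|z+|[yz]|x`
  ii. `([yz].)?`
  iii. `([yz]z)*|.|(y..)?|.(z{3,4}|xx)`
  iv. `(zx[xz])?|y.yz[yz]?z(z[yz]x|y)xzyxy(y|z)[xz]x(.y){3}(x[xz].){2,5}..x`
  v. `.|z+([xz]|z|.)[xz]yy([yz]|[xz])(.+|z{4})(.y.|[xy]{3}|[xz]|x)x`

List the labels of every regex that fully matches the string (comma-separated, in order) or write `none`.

i → no match
ii → no match
iii → no match
iv → no match
v → match

v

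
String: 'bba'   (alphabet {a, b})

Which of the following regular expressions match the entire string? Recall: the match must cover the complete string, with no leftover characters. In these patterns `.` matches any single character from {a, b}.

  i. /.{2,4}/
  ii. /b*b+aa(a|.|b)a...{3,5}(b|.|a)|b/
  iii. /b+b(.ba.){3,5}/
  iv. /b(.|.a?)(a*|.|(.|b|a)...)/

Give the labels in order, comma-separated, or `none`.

i, iv

i → match
ii → no match
iii → no match
iv → match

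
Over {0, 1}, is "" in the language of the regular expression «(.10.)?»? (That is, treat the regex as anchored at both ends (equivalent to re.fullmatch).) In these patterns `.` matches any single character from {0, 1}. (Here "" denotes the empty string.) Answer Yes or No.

Yes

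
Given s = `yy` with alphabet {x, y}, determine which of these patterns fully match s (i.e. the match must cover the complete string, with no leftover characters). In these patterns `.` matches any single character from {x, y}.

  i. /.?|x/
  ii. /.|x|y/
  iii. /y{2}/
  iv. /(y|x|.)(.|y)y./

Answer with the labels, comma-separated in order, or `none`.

iii

i → no match
ii → no match
iii → match
iv → no match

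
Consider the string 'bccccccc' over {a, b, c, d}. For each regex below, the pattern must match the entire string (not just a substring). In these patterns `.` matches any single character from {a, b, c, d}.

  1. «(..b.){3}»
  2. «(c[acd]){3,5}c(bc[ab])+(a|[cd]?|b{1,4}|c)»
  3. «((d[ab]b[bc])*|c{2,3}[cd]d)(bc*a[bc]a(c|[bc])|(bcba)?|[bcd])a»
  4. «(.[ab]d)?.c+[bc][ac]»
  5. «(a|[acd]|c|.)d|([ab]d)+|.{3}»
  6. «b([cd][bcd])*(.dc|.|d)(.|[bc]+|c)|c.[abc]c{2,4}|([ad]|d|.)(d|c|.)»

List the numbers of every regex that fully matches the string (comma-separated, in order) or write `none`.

1 → no match
2 → no match — must start with 'c'
3 → no match — must end with 'a'
4 → match
5 → no match
6 → match

4, 6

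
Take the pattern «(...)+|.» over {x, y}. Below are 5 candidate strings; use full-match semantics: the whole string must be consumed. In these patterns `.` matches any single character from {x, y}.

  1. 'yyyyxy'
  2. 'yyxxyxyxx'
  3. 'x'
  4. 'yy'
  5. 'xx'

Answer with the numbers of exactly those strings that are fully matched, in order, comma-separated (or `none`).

1 → match
2 → match
3 → match
4 → no match
5 → no match

1, 2, 3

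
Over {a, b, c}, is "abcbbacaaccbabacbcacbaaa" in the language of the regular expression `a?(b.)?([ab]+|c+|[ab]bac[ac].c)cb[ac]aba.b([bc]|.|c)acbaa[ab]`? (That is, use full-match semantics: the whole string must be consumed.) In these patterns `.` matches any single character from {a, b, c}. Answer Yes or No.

No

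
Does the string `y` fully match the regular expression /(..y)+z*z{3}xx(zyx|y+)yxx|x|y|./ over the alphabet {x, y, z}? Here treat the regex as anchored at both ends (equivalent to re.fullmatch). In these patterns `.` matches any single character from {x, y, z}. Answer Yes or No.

Yes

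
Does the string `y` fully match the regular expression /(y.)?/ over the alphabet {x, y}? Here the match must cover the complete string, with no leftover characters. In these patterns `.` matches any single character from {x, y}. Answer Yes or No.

No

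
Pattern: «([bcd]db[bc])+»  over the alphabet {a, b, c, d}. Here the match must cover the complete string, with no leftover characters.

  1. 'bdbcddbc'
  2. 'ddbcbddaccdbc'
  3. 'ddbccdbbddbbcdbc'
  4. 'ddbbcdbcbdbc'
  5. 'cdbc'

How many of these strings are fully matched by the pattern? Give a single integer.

1 → match
2 → no match
3 → match
4 → match
5 → match
Total matched: 4

4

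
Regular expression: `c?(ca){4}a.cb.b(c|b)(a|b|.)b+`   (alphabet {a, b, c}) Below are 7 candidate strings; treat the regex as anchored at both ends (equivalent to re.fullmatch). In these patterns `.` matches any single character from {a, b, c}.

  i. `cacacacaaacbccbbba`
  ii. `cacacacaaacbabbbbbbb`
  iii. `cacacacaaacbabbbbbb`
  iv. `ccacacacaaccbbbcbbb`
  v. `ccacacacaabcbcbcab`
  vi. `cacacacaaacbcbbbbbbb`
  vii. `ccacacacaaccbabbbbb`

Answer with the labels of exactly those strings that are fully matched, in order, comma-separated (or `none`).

ii, iii, iv, v, vi, vii

i → no match — must end with `b`
ii → match
iii → match
iv → match
v → match
vi → match
vii → match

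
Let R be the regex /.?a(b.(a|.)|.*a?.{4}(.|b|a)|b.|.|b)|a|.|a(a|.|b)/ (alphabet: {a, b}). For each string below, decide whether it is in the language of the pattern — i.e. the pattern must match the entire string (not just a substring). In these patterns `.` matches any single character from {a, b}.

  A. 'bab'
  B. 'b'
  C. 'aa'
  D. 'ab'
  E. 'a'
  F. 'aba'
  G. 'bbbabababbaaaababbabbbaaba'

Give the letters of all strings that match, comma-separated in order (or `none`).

A → match
B → match
C → match
D → match
E → match
F → match
G → no match

A, B, C, D, E, F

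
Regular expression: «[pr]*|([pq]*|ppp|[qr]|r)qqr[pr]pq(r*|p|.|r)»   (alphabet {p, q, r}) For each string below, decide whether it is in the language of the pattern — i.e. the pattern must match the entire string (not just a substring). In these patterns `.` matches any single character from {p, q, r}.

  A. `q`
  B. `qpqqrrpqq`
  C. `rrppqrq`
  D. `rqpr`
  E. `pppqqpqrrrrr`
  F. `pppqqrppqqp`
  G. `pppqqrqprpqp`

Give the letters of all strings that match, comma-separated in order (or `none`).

A. `q` → no match
B. `qpqqrrpqq` → match
C. `rrppqrq` → no match
D. `rqpr` → no match
E. `pppqqpqrrrrr` → no match
F. `pppqqrppqqp` → no match
G. `pppqqrqprpqp` → no match

B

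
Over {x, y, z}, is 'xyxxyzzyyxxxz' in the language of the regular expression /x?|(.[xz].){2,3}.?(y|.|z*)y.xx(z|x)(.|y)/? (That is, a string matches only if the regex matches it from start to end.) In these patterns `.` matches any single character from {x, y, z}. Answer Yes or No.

No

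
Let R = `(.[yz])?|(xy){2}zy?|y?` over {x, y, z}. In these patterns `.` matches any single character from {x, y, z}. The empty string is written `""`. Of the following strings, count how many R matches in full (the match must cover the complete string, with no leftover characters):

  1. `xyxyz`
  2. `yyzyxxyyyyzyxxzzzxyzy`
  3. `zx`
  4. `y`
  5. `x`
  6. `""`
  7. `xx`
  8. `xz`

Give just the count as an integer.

4

1 → match
2 → no match
3 → no match
4 → match
5 → no match
6 → match
7 → no match
8 → match
Total matched: 4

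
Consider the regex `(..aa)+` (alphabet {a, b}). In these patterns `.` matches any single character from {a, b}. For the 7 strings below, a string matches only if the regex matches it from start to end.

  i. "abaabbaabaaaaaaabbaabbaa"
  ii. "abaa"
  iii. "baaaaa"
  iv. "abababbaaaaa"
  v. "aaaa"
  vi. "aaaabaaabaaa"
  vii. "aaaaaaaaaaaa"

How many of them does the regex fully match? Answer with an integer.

5

i → match
ii. "abaa" → match
iii. "baaaaa" → no match
iv. "abababbaaaaa" → no match
v. "aaaa" → match
vi. "aaaabaaabaaa" → match
vii. "aaaaaaaaaaaa" → match
Total matched: 5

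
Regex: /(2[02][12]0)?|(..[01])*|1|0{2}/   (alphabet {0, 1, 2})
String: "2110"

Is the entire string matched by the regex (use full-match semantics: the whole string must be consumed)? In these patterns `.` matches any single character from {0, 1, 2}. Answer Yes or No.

No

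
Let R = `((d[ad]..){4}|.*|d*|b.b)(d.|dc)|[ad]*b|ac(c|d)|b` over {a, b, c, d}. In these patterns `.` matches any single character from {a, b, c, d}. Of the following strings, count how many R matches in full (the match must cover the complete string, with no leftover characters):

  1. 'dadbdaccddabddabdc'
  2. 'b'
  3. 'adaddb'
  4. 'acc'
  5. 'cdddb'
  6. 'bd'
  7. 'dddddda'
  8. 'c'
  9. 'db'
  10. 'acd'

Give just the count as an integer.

1 → match
2 → match
3 → match
4 → match
5 → match
6 → no match
7 → match
8 → no match
9 → match
10 → match
Total matched: 8

8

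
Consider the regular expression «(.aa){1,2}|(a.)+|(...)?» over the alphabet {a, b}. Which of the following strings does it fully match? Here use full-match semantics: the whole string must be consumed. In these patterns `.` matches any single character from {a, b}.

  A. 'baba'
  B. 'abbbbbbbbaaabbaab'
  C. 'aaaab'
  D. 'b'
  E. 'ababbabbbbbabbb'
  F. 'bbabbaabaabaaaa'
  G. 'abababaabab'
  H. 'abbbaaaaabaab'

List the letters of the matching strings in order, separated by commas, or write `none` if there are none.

A → no match
B → no match
C → no match
D → no match
E → no match
F → no match
G → no match
H → no match

none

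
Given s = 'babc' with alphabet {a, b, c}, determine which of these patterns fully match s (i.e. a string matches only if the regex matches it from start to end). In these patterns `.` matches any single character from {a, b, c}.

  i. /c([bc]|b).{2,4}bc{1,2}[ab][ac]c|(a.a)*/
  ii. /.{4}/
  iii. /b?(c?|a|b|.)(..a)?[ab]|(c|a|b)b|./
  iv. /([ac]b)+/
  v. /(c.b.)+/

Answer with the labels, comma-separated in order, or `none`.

ii

i → no match
ii → match
iii → no match
iv → no match — must end with 'b'
v → no match — must start with 'c'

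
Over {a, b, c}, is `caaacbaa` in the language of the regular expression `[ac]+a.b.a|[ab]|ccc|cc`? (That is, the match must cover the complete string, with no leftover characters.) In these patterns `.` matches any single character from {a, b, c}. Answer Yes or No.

Yes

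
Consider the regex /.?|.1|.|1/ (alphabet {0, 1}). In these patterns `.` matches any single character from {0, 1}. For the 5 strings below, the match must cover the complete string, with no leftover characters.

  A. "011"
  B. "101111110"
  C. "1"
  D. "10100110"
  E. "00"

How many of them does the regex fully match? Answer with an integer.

1

A → no match
B → no match
C → match
D → no match
E → no match
Total matched: 1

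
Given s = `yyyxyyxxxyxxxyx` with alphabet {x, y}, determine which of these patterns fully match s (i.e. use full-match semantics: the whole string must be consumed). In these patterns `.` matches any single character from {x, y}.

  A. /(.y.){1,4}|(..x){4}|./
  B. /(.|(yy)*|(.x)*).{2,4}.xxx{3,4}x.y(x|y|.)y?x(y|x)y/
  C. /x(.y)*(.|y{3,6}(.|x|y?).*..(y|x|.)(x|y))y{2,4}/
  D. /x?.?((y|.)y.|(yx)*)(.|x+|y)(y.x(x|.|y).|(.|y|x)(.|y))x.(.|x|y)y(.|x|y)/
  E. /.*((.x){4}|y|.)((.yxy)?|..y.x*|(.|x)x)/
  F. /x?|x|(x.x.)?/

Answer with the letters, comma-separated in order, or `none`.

A → no match
B → no match — must end with `y`
C → no match — must start with `x`
D → match
E → match
F → no match

D, E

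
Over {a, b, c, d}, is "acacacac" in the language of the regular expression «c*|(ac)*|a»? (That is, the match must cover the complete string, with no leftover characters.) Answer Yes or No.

Yes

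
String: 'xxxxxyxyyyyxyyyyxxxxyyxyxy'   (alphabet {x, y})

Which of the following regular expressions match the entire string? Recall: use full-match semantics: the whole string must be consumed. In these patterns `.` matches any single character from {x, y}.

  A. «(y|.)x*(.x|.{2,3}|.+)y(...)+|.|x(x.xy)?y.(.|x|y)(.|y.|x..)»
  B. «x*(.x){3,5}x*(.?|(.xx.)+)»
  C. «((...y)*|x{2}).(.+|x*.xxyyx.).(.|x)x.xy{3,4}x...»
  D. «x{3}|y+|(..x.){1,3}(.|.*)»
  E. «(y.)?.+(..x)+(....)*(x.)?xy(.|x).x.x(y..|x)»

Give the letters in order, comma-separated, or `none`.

A → match
B → no match
C → no match
D → match
E → no match

A, D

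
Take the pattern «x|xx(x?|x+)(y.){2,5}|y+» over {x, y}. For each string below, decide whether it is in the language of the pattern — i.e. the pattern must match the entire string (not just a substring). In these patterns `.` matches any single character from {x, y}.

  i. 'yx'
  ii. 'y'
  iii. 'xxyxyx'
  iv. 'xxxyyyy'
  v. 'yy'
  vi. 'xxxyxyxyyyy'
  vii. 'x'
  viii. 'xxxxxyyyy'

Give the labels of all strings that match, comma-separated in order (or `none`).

ii, iii, iv, v, vi, vii, viii

i. 'yx' → no match
ii. 'y' → match
iii. 'xxyxyx' → match
iv. 'xxxyyyy' → match
v. 'yy' → match
vi. 'xxxyxyxyyyy' → match
vii. 'x' → match
viii. 'xxxxxyyyy' → match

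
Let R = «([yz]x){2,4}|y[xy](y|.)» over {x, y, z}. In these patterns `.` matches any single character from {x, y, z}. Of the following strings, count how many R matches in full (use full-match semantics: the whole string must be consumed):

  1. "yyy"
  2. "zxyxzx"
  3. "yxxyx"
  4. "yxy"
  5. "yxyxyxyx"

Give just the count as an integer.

4

1 → match
2 → match
3 → no match
4 → match
5 → match
Total matched: 4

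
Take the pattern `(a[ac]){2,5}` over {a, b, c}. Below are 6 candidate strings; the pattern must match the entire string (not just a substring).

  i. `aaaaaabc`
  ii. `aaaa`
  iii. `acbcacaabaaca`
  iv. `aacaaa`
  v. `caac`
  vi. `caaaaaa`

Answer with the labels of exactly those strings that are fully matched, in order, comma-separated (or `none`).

ii

i → no match
ii → match
iii → no match
iv → no match
v → no match — must start with `a`
vi → no match — must start with `a`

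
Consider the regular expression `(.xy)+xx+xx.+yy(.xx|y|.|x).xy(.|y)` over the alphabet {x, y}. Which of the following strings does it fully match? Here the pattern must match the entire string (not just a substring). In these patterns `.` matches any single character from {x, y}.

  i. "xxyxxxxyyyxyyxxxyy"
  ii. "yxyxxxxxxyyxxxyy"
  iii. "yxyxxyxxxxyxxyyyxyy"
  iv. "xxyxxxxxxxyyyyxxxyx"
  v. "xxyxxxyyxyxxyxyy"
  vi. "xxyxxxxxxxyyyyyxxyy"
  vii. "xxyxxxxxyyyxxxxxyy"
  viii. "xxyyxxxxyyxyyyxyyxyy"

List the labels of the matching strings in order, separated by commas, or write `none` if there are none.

i, ii, iv, vi, vii

i → match
ii → match
iii → no match
iv → match
v → no match
vi → match
vii → match
viii → no match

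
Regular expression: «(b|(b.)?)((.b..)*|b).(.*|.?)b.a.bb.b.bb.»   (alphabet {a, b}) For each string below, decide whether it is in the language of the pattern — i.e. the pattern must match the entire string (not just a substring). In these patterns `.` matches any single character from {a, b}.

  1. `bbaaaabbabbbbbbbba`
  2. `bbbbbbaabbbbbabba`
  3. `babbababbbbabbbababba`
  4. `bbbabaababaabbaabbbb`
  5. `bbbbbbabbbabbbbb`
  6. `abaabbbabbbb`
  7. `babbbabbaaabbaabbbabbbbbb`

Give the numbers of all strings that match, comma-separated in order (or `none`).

1, 2, 3, 5

1 → match
2 → match
3 → match
4 → no match
5 → match
6 → no match
7 → no match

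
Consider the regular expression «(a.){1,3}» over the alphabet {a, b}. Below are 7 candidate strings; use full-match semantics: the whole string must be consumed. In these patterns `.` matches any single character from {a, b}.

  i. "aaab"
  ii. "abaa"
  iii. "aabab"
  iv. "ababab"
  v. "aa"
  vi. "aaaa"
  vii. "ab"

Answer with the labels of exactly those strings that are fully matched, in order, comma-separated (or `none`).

i → match
ii → match
iii → no match
iv → match
v → match
vi → match
vii → match

i, ii, iv, v, vi, vii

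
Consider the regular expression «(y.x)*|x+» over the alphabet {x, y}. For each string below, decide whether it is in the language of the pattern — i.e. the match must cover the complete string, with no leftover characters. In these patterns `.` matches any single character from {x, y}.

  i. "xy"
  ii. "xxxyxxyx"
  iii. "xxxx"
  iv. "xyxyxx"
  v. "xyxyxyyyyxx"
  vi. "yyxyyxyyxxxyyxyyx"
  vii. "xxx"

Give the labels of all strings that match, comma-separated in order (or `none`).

i. "xy" → no match
ii. "xxxyxxyx" → no match
iii. "xxxx" → match
iv. "xyxyxx" → no match
v. "xyxyxyyyyxx" → no match
vi → no match
vii. "xxx" → match

iii, vii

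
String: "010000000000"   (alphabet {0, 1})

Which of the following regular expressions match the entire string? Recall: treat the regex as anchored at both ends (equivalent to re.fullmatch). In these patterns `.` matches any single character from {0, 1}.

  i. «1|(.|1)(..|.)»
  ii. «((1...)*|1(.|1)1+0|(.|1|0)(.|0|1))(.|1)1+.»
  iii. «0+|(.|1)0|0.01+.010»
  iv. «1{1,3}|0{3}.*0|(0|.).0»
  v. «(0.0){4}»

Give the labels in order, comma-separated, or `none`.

i → no match
ii → no match
iii → no match
iv → no match
v → match

v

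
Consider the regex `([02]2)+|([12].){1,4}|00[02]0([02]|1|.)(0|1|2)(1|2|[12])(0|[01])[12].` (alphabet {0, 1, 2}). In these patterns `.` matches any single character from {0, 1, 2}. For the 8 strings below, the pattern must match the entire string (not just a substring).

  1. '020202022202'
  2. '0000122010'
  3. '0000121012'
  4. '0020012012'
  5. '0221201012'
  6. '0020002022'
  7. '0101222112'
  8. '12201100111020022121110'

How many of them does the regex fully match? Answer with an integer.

5

1 → match
2 → match
3 → match
4 → match
5 → no match
6 → match
7 → no match
8 → no match
Total matched: 5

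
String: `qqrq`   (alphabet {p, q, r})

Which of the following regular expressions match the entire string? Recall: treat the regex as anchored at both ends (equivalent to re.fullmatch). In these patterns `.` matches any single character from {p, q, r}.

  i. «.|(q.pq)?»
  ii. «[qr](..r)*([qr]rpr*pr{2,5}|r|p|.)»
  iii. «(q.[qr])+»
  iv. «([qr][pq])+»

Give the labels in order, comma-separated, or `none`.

i → no match
ii → no match
iii → no match
iv → match

iv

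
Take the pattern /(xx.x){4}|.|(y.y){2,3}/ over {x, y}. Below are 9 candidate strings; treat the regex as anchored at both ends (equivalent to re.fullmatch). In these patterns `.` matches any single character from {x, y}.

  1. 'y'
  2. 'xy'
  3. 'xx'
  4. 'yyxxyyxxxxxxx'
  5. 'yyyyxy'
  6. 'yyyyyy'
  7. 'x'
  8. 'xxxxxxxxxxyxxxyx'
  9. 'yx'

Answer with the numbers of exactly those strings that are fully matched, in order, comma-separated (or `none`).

1, 5, 6, 7, 8

1 → match
2 → no match
3 → no match
4 → no match
5 → match
6 → match
7 → match
8 → match
9 → no match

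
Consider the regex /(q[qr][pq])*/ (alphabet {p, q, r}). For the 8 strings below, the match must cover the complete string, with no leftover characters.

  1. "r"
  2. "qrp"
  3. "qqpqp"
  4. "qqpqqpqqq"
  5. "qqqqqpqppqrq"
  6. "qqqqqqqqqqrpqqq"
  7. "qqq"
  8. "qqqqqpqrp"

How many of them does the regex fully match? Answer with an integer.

1. "r" → no match
2. "qrp" → match
3. "qqpqp" → no match
4. "qqpqqpqqq" → match
5. "qqqqqpqppqrq" → no match
6 → match
7. "qqq" → match
8. "qqqqqpqrp" → match
Total matched: 5

5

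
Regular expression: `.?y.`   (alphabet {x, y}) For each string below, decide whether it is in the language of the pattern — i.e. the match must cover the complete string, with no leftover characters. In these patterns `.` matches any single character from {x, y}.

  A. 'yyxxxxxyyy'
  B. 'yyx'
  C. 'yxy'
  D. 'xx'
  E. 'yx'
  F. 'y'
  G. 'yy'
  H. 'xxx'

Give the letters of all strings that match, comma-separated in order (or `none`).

B, E, G

A → no match
B → match
C → no match
D → no match
E → match
F → no match
G → match
H → no match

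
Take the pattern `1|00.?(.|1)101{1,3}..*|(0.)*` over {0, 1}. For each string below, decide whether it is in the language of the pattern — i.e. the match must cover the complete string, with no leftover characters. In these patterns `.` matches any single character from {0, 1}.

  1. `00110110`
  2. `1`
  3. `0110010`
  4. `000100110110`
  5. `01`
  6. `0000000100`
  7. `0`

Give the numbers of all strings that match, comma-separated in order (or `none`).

1, 2, 5, 6

1. `00110110` → match
2. `1` → match
3. `0110010` → no match
4. `000100110110` → no match
5. `01` → match
6. `0000000100` → match
7. `0` → no match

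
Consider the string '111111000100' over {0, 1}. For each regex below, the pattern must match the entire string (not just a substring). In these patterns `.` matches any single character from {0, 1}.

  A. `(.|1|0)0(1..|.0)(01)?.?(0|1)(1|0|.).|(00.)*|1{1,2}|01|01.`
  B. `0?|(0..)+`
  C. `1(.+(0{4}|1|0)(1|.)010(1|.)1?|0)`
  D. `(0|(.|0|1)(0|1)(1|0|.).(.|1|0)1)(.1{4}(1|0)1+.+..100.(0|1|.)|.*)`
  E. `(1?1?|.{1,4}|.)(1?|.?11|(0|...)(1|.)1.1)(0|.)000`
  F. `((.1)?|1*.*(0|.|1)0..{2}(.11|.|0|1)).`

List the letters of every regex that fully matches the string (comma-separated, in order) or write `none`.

C, D, F

A → no match
B → no match
C → match
D → match
E → no match — must end with '000'
F → match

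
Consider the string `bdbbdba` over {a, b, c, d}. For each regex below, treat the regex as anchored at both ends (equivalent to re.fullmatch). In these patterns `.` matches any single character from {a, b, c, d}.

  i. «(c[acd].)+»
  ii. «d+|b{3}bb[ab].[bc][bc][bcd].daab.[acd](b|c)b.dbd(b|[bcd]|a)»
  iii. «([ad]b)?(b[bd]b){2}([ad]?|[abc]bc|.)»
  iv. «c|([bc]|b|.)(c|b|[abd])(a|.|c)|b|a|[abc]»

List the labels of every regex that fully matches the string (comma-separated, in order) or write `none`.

iii

i → no match — must start with `c`
ii → no match
iii → match
iv → no match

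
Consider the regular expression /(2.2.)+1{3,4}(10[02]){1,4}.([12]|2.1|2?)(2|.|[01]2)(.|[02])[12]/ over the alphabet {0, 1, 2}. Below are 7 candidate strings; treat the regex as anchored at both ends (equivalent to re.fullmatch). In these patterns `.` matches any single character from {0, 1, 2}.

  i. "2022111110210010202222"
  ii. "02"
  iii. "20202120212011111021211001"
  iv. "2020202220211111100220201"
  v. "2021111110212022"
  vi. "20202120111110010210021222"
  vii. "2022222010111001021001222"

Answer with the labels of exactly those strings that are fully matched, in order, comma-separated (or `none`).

i, iii, iv, v, vi

i → match
ii → no match — must start with "2"
iii → match
iv → match
v → match
vi → match
vii → no match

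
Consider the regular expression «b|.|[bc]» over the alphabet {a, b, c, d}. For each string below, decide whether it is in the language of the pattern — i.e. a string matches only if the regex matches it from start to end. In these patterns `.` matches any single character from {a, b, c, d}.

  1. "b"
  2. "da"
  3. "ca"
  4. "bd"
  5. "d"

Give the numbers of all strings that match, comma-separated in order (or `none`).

1 → match
2 → no match
3 → no match
4 → no match
5 → match

1, 5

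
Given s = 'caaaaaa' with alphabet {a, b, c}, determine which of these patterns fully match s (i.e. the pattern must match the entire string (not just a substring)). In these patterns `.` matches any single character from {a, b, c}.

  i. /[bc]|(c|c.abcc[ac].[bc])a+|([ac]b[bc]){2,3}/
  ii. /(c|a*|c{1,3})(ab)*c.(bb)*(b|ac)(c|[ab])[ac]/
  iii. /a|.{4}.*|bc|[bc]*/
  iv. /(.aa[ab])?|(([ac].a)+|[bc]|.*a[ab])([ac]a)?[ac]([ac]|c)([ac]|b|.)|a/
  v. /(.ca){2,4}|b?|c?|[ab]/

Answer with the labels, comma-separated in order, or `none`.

i, iii, iv

i → match
ii → no match
iii → match
iv → match
v → no match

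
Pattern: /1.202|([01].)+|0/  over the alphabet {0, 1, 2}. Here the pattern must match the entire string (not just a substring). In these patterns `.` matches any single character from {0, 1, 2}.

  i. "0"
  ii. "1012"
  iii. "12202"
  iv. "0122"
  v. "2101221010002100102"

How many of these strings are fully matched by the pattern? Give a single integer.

3

i → match
ii → match
iii → match
iv → no match
v → no match
Total matched: 3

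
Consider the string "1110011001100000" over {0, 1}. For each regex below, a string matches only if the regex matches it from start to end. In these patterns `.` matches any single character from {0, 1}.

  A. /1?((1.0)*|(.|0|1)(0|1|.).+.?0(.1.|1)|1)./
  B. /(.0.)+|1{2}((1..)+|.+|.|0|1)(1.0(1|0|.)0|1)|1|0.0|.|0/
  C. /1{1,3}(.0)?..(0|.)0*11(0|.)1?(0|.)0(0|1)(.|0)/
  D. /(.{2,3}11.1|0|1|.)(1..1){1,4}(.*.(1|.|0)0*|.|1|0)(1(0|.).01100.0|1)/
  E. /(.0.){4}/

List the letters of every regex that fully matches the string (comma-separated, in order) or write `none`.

C

A → no match
B → no match
C → match
D → no match
E → no match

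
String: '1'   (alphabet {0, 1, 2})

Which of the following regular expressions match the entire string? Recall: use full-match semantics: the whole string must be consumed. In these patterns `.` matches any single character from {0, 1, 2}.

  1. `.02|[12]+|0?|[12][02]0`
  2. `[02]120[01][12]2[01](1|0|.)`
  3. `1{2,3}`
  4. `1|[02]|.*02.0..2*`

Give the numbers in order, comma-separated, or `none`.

1, 4

1 → match
2 → no match
3 → no match
4 → match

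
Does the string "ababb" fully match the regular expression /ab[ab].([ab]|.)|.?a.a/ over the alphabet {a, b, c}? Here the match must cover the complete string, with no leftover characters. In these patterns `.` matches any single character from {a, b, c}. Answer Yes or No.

Yes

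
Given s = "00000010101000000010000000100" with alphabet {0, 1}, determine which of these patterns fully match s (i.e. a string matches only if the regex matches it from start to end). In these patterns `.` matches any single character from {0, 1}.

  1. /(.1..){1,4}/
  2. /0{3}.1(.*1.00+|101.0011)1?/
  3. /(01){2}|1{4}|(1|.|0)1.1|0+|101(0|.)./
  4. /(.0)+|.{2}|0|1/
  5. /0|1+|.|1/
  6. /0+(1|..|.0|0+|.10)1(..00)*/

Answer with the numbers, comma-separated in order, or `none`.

6

1 → no match
2 → no match
3 → no match
4 → no match
5 → no match
6 → match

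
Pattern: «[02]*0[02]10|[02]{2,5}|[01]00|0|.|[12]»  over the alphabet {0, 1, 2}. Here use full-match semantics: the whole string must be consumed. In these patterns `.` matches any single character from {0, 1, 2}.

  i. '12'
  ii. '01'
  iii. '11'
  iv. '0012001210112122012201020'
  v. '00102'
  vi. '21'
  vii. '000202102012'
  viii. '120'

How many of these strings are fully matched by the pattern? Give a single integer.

0

i → no match
ii → no match
iii → no match
iv → no match
v → no match
vi → no match
vii → no match
viii → no match
Total matched: 0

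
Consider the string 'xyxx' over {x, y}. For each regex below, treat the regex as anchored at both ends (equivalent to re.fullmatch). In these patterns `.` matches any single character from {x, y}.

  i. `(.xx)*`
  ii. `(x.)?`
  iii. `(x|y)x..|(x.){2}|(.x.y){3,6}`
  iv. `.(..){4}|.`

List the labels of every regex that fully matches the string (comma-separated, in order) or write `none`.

i → no match
ii → no match
iii → match
iv → no match

iii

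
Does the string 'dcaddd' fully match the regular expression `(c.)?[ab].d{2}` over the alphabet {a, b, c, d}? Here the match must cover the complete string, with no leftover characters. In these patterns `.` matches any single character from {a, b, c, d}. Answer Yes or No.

No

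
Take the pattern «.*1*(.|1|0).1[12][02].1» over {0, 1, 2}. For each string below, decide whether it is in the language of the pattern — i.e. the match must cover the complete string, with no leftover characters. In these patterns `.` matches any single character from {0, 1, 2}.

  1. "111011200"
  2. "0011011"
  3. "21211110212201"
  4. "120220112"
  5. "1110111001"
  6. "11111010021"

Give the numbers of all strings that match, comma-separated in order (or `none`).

2, 3, 5

1. "111011200" → no match — must end with "1"
2. "0011011" → match
3 → match
4. "120220112" → no match — must end with "1"
5. "1110111001" → match
6. "11111010021" → no match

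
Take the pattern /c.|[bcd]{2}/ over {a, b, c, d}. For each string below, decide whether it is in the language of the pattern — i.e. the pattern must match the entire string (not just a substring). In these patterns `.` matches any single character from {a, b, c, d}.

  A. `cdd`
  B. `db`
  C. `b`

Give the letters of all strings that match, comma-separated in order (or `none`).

B

A → no match
B → match
C → no match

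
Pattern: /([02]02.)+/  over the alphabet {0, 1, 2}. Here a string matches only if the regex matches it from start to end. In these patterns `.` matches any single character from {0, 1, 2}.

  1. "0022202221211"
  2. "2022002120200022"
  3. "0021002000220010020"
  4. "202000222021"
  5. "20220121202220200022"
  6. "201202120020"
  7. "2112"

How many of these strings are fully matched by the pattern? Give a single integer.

1 → no match
2 → match
3 → no match
4 → match
5 → no match
6 → no match
7 → no match
Total matched: 2

2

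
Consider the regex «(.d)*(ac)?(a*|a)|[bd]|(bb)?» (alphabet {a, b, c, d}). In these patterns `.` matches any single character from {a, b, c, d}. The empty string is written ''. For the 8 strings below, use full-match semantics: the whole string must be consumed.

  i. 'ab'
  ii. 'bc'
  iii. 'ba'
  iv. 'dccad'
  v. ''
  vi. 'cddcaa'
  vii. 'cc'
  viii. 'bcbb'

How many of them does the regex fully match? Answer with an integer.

i. 'ab' → no match
ii. 'bc' → no match
iii. 'ba' → no match
iv. 'dccad' → no match
v. '' → match
vi. 'cddcaa' → no match
vii. 'cc' → no match
viii. 'bcbb' → no match
Total matched: 1

1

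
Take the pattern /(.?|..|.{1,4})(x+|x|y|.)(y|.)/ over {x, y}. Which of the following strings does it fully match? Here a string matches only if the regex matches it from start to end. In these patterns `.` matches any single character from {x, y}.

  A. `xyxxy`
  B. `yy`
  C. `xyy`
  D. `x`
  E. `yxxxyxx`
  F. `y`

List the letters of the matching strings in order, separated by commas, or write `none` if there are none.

A, B, C

A → match
B → match
C → match
D → no match
E → no match
F → no match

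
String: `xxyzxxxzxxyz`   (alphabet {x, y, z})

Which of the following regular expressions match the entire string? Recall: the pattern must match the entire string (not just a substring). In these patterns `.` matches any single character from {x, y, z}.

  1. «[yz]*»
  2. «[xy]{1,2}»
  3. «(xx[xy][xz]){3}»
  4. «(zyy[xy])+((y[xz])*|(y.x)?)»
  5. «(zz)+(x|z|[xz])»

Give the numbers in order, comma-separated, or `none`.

1 → no match
2 → no match
3 → match
4 → no match — must start with `zyy`
5 → no match — must start with `zz`

3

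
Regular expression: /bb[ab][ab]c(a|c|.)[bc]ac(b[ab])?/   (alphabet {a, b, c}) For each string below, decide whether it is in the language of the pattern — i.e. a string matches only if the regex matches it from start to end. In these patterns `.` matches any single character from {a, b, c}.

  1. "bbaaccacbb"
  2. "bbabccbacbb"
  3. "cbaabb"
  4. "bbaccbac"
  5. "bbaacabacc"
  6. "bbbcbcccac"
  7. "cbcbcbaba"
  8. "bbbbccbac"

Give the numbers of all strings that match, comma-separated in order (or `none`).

1 → no match
2 → match
3 → no match — must start with "bb"
4 → no match
5 → no match
6 → no match
7 → no match — must start with "bb"
8 → match

2, 8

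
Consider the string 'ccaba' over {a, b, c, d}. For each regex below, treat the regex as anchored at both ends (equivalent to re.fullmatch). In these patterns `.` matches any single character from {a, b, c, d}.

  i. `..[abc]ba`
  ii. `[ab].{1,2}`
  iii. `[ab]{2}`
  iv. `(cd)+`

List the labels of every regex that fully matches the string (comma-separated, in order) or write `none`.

i

i → match
ii → no match
iii → no match
iv → no match — must start with 'cd'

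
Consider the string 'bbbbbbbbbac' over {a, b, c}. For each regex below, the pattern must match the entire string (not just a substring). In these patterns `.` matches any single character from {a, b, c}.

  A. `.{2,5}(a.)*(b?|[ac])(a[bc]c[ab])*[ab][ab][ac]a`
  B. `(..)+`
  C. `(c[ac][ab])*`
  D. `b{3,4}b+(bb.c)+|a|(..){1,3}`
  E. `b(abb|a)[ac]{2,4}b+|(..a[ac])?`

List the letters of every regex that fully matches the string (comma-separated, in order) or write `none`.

A → no match — must end with 'a'
B → no match
C → no match
D → match
E → no match

D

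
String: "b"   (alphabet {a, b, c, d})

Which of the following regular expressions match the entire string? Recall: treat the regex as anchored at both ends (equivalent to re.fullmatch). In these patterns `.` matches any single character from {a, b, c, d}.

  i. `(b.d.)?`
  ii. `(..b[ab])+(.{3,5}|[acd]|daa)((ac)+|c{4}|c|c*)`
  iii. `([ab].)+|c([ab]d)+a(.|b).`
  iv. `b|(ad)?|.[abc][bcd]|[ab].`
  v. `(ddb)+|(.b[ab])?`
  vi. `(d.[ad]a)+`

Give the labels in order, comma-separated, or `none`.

iv

i → no match
ii → no match
iii → no match
iv → match
v → no match
vi → no match — must start with "d"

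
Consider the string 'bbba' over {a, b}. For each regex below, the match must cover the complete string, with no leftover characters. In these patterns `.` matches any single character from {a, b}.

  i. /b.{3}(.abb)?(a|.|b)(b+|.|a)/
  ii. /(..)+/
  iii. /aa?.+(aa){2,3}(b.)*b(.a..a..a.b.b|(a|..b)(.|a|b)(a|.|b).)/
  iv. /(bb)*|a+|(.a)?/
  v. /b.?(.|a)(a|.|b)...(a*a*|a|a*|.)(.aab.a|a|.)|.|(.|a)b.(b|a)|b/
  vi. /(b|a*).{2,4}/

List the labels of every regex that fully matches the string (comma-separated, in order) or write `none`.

i → no match
ii → match
iii → no match — must start with 'a'
iv → no match
v → match
vi → match

ii, v, vi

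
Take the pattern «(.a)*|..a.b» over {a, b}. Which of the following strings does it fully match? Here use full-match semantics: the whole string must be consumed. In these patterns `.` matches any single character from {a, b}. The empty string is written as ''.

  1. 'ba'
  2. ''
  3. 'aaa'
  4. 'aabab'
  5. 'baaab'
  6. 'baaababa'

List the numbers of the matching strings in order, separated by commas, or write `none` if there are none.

1, 2, 5, 6

1 → match
2 → match
3 → no match
4 → no match
5 → match
6 → match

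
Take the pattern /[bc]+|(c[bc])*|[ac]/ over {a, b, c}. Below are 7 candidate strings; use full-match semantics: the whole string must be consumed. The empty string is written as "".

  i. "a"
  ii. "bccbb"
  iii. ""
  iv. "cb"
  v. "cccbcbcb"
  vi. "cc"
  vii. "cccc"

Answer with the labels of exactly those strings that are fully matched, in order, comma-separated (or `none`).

i, ii, iii, iv, v, vi, vii

i → match
ii → match
iii → match
iv → match
v → match
vi → match
vii → match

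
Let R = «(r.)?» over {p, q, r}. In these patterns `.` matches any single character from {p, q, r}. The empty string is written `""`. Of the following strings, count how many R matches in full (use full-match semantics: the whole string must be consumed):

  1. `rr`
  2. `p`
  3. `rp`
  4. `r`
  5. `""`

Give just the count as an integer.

3

1 → match
2 → no match
3 → match
4 → no match
5 → match
Total matched: 3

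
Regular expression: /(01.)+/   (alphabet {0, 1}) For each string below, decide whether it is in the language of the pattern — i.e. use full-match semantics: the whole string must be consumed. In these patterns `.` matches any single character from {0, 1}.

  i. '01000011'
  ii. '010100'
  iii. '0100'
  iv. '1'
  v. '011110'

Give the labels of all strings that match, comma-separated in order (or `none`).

i → no match
ii → no match
iii → no match
iv → no match — must start with '01'
v → no match

none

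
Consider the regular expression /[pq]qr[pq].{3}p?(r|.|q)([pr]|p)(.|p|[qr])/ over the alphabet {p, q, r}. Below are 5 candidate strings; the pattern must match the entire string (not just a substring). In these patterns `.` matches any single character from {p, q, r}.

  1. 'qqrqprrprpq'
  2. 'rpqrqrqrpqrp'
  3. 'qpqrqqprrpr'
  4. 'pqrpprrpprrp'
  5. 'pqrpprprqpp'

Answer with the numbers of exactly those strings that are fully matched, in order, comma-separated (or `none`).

1. 'qqrqprrprpq' → match
2. 'rpqrqrqrpqrp' → no match
3. 'qpqrqqprrpr' → no match
4. 'pqrpprrpprrp' → no match
5. 'pqrpprprqpp' → no match

1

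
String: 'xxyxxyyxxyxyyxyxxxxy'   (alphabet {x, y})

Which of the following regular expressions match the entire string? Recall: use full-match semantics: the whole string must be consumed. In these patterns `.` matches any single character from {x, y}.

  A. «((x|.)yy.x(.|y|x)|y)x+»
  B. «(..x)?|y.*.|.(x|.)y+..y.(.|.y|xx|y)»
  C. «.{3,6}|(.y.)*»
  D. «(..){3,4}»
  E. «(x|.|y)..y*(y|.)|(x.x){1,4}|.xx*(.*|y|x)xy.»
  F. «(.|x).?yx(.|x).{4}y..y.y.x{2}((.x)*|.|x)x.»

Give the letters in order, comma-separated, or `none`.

F

A → no match — must end with 'x'
B → no match
C → no match
D → no match
E → no match
F → match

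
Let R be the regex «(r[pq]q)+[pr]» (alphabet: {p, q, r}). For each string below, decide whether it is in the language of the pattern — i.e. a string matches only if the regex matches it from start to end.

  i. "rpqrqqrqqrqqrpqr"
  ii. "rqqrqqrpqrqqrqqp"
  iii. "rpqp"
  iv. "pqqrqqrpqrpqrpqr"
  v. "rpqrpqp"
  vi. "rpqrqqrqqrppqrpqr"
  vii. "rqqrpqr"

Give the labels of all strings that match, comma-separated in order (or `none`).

i, ii, iii, v, vii

i → match
ii → match
iii → match
iv → no match — must start with "r"
v → match
vi → no match
vii → match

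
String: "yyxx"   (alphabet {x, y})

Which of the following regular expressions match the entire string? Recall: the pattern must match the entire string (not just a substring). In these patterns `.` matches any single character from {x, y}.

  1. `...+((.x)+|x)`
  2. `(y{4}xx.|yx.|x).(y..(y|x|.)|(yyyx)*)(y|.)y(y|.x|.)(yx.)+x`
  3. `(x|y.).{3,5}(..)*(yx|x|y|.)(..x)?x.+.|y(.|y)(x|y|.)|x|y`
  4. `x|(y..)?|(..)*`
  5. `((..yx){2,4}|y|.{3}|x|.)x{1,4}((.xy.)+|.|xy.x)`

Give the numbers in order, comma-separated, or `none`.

1 → match
2 → no match
3 → no match
4 → match
5 → no match

1, 4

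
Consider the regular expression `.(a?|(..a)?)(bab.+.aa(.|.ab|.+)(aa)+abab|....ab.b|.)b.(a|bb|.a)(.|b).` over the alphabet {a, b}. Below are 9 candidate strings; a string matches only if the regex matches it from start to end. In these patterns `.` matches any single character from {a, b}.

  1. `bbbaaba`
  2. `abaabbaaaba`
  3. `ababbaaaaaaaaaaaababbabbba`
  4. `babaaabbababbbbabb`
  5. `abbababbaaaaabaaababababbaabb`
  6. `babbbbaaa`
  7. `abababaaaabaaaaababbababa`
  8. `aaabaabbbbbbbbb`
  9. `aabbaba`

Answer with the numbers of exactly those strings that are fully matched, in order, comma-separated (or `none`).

1 → match
2 → match
3 → match
4 → match
5 → no match
6 → match
7 → match
8 → match
9 → match

1, 2, 3, 4, 6, 7, 8, 9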